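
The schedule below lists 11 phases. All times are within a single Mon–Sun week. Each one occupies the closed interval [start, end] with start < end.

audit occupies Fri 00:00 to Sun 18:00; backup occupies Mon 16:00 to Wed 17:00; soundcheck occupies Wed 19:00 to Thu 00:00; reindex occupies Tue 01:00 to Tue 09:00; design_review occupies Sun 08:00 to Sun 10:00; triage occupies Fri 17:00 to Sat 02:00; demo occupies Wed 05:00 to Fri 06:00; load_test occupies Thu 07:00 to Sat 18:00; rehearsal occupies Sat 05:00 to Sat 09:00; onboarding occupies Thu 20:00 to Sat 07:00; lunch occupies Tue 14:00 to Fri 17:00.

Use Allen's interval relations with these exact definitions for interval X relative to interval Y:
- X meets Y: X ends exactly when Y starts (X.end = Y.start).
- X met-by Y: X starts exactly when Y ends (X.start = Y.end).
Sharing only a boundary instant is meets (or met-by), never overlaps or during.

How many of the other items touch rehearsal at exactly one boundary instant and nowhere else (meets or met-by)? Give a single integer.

0

Target rehearsal = [Sat 05:00, Sat 09:00].
audit [Fri 00:00, Sun 18:00] → contains → no.
backup [Mon 16:00, Wed 17:00] → before → no.
demo [Wed 05:00, Fri 06:00] → before → no.
design_review [Sun 08:00, Sun 10:00] → after → no.
load_test [Thu 07:00, Sat 18:00] → contains → no.
lunch [Tue 14:00, Fri 17:00] → before → no.
onboarding [Thu 20:00, Sat 07:00] → overlaps → no.
reindex [Tue 01:00, Tue 09:00] → before → no.
soundcheck [Wed 19:00, Thu 00:00] → before → no.
triage [Fri 17:00, Sat 02:00] → before → no.
Total: 0.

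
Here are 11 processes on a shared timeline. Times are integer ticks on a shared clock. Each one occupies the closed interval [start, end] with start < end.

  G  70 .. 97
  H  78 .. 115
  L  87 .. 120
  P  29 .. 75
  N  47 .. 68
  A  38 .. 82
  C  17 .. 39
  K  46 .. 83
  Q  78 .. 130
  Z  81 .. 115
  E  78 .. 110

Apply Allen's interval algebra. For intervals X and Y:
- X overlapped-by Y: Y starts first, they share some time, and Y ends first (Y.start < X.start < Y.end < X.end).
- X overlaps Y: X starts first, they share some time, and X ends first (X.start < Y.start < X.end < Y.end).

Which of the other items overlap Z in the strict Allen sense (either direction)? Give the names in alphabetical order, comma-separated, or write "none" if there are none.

A, E, G, K, L

Target Z = [81, 115].
A [38, 82] → overlaps → yes.
C [17, 39] → before → no.
E [78, 110] → overlaps → yes.
G [70, 97] → overlaps → yes.
H [78, 115] → finished-by → no.
K [46, 83] → overlaps → yes.
L [87, 120] → overlapped-by → yes.
N [47, 68] → before → no.
P [29, 75] → before → no.
Q [78, 130] → contains → no.
Result: A, E, G, K, L.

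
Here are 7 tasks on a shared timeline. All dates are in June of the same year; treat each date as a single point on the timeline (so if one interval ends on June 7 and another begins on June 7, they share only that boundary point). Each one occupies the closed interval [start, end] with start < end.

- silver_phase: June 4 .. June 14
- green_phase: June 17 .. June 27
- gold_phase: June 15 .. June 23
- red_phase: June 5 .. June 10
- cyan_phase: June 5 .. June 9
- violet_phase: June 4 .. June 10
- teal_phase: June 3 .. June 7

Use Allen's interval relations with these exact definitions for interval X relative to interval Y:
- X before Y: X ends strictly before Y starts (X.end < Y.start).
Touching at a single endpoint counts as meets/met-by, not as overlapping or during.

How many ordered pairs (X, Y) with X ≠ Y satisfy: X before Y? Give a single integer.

10

Checking all 42 ordered pairs for relation 'before'; matching pairs in alphabetical order:
(cyan_phase, gold_phase): cyan_phase before gold_phase ✓
(cyan_phase, green_phase): cyan_phase before green_phase ✓
(red_phase, gold_phase): red_phase before gold_phase ✓
(red_phase, green_phase): red_phase before green_phase ✓
(silver_phase, gold_phase): silver_phase before gold_phase ✓
(silver_phase, green_phase): silver_phase before green_phase ✓
(teal_phase, gold_phase): teal_phase before gold_phase ✓
(teal_phase, green_phase): teal_phase before green_phase ✓
(violet_phase, gold_phase): violet_phase before gold_phase ✓
(violet_phase, green_phase): violet_phase before green_phase ✓
Count: 10.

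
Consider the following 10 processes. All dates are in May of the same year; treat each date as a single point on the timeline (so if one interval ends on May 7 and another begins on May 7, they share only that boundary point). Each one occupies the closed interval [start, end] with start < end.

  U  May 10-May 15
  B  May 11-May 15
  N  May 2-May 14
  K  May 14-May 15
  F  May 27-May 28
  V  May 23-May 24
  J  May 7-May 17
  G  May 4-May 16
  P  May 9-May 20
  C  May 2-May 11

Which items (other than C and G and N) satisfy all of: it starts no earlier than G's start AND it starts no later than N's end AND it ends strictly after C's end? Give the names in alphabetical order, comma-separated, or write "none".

Conditions: its start is no earlier than G's start (X.start >= May 4) AND its start is no later than N's end (X.start <= May 14) AND its end is strictly after C's end (X.end > May 11).
B: start May 11 >= May 4? ✓; start May 11 <= May 14? ✓; end May 15 > May 11? ✓ → yes.
F: start May 27 >= May 4? ✓; start May 27 <= May 14? ✗; end May 28 > May 11? ✓ → no.
J: start May 7 >= May 4? ✓; start May 7 <= May 14? ✓; end May 17 > May 11? ✓ → yes.
K: start May 14 >= May 4? ✓; start May 14 <= May 14? ✓; end May 15 > May 11? ✓ → yes.
P: start May 9 >= May 4? ✓; start May 9 <= May 14? ✓; end May 20 > May 11? ✓ → yes.
U: start May 10 >= May 4? ✓; start May 10 <= May 14? ✓; end May 15 > May 11? ✓ → yes.
V: start May 23 >= May 4? ✓; start May 23 <= May 14? ✗; end May 24 > May 11? ✓ → no.
Result: B, J, K, P, U.

B, J, K, P, U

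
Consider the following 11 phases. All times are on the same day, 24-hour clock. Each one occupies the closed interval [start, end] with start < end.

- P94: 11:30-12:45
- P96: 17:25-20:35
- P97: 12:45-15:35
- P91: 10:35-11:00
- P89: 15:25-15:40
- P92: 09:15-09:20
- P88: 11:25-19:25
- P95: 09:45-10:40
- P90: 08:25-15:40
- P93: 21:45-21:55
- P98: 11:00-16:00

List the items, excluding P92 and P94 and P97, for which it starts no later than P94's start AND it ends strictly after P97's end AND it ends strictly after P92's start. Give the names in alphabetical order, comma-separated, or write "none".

P88, P90, P98

Conditions: its start is no later than P94's start (X.start <= 11:30) AND its end is strictly after P97's end (X.end > 15:35) AND its end is strictly after P92's start (X.end > 09:15).
P88: start 11:25 <= 11:30? ✓; end 19:25 > 15:35? ✓; end 19:25 > 09:15? ✓ → yes.
P89: start 15:25 <= 11:30? ✗; end 15:40 > 15:35? ✓; end 15:40 > 09:15? ✓ → no.
P90: start 08:25 <= 11:30? ✓; end 15:40 > 15:35? ✓; end 15:40 > 09:15? ✓ → yes.
P91: start 10:35 <= 11:30? ✓; end 11:00 > 15:35? ✗; end 11:00 > 09:15? ✓ → no.
P93: start 21:45 <= 11:30? ✗; end 21:55 > 15:35? ✓; end 21:55 > 09:15? ✓ → no.
P95: start 09:45 <= 11:30? ✓; end 10:40 > 15:35? ✗; end 10:40 > 09:15? ✓ → no.
P96: start 17:25 <= 11:30? ✗; end 20:35 > 15:35? ✓; end 20:35 > 09:15? ✓ → no.
P98: start 11:00 <= 11:30? ✓; end 16:00 > 15:35? ✓; end 16:00 > 09:15? ✓ → yes.
Result: P88, P90, P98.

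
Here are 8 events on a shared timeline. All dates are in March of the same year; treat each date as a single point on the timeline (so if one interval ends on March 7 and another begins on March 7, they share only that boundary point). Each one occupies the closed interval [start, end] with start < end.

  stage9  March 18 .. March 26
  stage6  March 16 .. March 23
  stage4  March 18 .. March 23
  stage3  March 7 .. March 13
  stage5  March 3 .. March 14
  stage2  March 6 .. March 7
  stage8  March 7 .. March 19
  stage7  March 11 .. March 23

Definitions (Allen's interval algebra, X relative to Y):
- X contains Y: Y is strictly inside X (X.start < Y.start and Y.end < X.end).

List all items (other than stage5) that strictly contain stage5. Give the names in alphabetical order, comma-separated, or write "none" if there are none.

Target stage5 = [March 3, March 14].
stage2 [March 6, March 7] → during → no.
stage3 [March 7, March 13] → during → no.
stage4 [March 18, March 23] → after → no.
stage6 [March 16, March 23] → after → no.
stage7 [March 11, March 23] → overlapped-by → no.
stage8 [March 7, March 19] → overlapped-by → no.
stage9 [March 18, March 26] → after → no.
Result: none.

none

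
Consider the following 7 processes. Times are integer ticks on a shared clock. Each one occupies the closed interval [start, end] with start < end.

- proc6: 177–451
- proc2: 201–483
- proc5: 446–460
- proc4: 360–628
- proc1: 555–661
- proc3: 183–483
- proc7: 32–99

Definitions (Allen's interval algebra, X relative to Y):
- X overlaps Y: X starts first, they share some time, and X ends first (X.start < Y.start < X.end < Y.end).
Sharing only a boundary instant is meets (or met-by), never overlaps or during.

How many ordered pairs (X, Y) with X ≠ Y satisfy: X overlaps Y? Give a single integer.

7

Checking all 42 ordered pairs for relation 'overlaps'; matching pairs in alphabetical order:
(proc2, proc4): proc2 overlaps proc4 ✓
(proc3, proc4): proc3 overlaps proc4 ✓
(proc4, proc1): proc4 overlaps proc1 ✓
(proc6, proc2): proc6 overlaps proc2 ✓
(proc6, proc3): proc6 overlaps proc3 ✓
(proc6, proc4): proc6 overlaps proc4 ✓
(proc6, proc5): proc6 overlaps proc5 ✓
Count: 7.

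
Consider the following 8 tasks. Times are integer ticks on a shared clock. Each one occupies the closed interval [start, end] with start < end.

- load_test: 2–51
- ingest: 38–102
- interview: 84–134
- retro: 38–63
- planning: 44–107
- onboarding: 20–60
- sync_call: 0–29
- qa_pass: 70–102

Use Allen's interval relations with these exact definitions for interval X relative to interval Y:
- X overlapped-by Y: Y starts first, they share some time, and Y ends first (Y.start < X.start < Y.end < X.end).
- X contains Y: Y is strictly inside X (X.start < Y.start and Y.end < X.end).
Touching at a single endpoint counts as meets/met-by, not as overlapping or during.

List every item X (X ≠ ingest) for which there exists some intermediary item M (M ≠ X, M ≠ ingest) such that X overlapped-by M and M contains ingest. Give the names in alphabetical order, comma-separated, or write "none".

none

Target ingest = [38, 102].
Intermediaries M with M contains ingest: none.
Union: none.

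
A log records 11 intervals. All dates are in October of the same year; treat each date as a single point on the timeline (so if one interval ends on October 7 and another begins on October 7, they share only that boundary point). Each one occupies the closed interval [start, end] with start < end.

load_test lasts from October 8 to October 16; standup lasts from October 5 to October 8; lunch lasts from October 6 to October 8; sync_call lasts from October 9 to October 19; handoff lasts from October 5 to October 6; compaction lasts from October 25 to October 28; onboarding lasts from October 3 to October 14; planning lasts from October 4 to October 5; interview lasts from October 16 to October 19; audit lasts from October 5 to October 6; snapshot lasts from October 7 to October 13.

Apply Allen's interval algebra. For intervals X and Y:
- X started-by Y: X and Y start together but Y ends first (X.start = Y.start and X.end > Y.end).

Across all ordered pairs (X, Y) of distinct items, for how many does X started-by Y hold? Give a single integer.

Checking all 110 ordered pairs for relation 'started-by'; matching pairs in alphabetical order:
(standup, audit): standup started-by audit ✓
(standup, handoff): standup started-by handoff ✓
Count: 2.

2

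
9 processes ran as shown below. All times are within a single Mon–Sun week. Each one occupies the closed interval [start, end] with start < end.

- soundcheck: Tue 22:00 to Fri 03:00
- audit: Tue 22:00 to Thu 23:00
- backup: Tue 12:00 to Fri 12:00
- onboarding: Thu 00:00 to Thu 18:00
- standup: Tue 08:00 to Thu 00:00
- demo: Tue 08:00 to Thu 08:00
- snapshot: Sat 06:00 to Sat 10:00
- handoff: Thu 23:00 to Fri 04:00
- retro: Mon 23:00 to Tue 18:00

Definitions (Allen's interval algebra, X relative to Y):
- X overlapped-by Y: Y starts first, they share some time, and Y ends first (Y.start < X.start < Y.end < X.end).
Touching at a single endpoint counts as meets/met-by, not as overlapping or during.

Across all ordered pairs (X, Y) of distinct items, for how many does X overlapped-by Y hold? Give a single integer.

11

Checking all 72 ordered pairs for relation 'overlapped-by'; matching pairs in alphabetical order:
(audit, demo): audit overlapped-by demo ✓
(audit, standup): audit overlapped-by standup ✓
(backup, demo): backup overlapped-by demo ✓
(backup, retro): backup overlapped-by retro ✓
(backup, standup): backup overlapped-by standup ✓
(demo, retro): demo overlapped-by retro ✓
(handoff, soundcheck): handoff overlapped-by soundcheck ✓
(onboarding, demo): onboarding overlapped-by demo ✓
(soundcheck, demo): soundcheck overlapped-by demo ✓
(soundcheck, standup): soundcheck overlapped-by standup ✓
(standup, retro): standup overlapped-by retro ✓
Count: 11.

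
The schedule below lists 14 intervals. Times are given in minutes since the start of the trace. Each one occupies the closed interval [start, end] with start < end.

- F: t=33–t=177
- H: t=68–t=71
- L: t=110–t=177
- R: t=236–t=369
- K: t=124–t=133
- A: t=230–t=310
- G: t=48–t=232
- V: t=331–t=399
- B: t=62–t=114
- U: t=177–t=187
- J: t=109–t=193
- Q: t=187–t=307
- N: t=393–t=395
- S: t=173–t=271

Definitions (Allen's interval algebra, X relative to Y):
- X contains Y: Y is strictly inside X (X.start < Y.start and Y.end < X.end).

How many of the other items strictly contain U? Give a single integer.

3

Target U = [t=177, t=187].
A [t=230, t=310] → after → no.
B [t=62, t=114] → before → no.
F [t=33, t=177] → meets → no.
G [t=48, t=232] → contains → counts.
H [t=68, t=71] → before → no.
J [t=109, t=193] → contains → counts.
K [t=124, t=133] → before → no.
L [t=110, t=177] → meets → no.
N [t=393, t=395] → after → no.
Q [t=187, t=307] → met-by → no.
R [t=236, t=369] → after → no.
S [t=173, t=271] → contains → counts.
V [t=331, t=399] → after → no.
Total: 3.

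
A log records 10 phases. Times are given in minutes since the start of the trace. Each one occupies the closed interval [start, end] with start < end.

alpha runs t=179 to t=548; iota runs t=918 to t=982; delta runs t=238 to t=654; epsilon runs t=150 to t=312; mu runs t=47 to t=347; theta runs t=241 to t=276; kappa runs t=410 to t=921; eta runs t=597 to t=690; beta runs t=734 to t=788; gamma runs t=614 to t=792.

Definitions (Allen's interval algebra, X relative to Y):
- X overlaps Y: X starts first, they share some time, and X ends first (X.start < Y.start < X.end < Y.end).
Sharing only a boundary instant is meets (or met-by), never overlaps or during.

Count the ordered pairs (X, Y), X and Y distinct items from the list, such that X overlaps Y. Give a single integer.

11

Checking all 90 ordered pairs for relation 'overlaps'; matching pairs in alphabetical order:
(alpha, delta): alpha overlaps delta ✓
(alpha, kappa): alpha overlaps kappa ✓
(delta, eta): delta overlaps eta ✓
(delta, gamma): delta overlaps gamma ✓
(delta, kappa): delta overlaps kappa ✓
(epsilon, alpha): epsilon overlaps alpha ✓
(epsilon, delta): epsilon overlaps delta ✓
(eta, gamma): eta overlaps gamma ✓
(kappa, iota): kappa overlaps iota ✓
(mu, alpha): mu overlaps alpha ✓
(mu, delta): mu overlaps delta ✓
Count: 11.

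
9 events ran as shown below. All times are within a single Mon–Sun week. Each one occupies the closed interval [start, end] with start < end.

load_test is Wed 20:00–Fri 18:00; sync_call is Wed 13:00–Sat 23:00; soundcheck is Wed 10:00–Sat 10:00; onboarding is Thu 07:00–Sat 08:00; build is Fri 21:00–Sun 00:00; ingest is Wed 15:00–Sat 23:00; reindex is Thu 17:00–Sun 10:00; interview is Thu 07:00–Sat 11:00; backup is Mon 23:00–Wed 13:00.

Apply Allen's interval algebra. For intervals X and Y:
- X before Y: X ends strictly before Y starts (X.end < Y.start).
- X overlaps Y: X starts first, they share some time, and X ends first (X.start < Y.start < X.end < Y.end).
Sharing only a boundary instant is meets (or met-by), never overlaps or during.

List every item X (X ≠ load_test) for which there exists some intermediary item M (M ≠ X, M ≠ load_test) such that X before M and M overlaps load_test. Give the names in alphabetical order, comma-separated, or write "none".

Target load_test = [Wed 20:00, Fri 18:00].
Intermediaries M with M overlaps load_test: none.
Union: none.

none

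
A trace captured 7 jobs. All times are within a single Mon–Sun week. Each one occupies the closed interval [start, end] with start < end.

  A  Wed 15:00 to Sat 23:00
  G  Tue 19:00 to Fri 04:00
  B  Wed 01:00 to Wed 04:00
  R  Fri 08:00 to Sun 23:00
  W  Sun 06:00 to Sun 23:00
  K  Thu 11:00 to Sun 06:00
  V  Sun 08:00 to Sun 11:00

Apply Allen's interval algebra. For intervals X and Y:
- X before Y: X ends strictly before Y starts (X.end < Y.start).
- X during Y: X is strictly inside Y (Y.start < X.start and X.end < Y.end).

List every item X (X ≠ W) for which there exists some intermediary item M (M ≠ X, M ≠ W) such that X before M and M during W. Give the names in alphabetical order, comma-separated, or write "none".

Target W = [Sun 06:00, Sun 23:00].
Intermediaries M with M during W: V.
Via V — items with X before V: A, B, G, K.
Union: A, B, G, K.

A, B, G, K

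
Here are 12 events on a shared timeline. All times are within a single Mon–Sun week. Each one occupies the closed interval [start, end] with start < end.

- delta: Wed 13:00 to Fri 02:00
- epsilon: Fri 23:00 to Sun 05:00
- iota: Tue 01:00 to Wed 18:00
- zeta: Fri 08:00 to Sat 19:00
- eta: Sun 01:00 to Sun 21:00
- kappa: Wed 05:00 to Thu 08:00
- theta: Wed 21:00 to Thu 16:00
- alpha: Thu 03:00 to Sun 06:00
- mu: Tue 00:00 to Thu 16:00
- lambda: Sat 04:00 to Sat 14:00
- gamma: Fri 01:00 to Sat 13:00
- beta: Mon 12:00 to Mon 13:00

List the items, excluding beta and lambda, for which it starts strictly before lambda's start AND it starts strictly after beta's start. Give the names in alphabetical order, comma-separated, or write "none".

alpha, delta, epsilon, gamma, iota, kappa, mu, theta, zeta

Conditions: its start is strictly before lambda's start (X.start < Sat 04:00) AND its start is strictly after beta's start (X.start > Mon 12:00).
alpha: start Thu 03:00 < Sat 04:00? ✓; start Thu 03:00 > Mon 12:00? ✓ → yes.
delta: start Wed 13:00 < Sat 04:00? ✓; start Wed 13:00 > Mon 12:00? ✓ → yes.
epsilon: start Fri 23:00 < Sat 04:00? ✓; start Fri 23:00 > Mon 12:00? ✓ → yes.
eta: start Sun 01:00 < Sat 04:00? ✗; start Sun 01:00 > Mon 12:00? ✓ → no.
gamma: start Fri 01:00 < Sat 04:00? ✓; start Fri 01:00 > Mon 12:00? ✓ → yes.
iota: start Tue 01:00 < Sat 04:00? ✓; start Tue 01:00 > Mon 12:00? ✓ → yes.
kappa: start Wed 05:00 < Sat 04:00? ✓; start Wed 05:00 > Mon 12:00? ✓ → yes.
mu: start Tue 00:00 < Sat 04:00? ✓; start Tue 00:00 > Mon 12:00? ✓ → yes.
theta: start Wed 21:00 < Sat 04:00? ✓; start Wed 21:00 > Mon 12:00? ✓ → yes.
zeta: start Fri 08:00 < Sat 04:00? ✓; start Fri 08:00 > Mon 12:00? ✓ → yes.
Result: alpha, delta, epsilon, gamma, iota, kappa, mu, theta, zeta.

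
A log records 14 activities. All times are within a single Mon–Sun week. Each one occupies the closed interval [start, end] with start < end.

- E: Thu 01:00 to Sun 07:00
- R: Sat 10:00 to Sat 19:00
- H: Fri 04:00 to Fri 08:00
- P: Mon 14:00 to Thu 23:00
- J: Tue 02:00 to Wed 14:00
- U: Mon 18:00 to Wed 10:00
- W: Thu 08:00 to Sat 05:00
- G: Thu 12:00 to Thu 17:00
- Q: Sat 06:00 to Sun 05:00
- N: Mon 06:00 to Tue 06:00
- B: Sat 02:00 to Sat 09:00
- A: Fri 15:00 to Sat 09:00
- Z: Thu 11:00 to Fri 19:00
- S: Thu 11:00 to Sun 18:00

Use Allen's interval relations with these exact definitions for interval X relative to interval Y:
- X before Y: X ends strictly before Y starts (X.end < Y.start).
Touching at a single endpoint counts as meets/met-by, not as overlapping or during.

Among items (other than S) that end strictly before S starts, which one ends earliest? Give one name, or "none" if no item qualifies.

N

Target S = [Thu 11:00, Sun 18:00].
A [Fri 15:00, Sat 09:00] → during → excluded.
B [Sat 02:00, Sat 09:00] → during → excluded.
E [Thu 01:00, Sun 07:00] → overlaps → excluded.
G [Thu 12:00, Thu 17:00] → during → excluded.
H [Fri 04:00, Fri 08:00] → during → excluded.
J [Tue 02:00, Wed 14:00] → before → candidate.
N [Mon 06:00, Tue 06:00] → before → candidate.
P [Mon 14:00, Thu 23:00] → overlaps → excluded.
Q [Sat 06:00, Sun 05:00] → during → excluded.
R [Sat 10:00, Sat 19:00] → during → excluded.
U [Mon 18:00, Wed 10:00] → before → candidate.
W [Thu 08:00, Sat 05:00] → overlaps → excluded.
Z [Thu 11:00, Fri 19:00] → starts → excluded.
Among candidates, earliest end is Tue 06:00 → N.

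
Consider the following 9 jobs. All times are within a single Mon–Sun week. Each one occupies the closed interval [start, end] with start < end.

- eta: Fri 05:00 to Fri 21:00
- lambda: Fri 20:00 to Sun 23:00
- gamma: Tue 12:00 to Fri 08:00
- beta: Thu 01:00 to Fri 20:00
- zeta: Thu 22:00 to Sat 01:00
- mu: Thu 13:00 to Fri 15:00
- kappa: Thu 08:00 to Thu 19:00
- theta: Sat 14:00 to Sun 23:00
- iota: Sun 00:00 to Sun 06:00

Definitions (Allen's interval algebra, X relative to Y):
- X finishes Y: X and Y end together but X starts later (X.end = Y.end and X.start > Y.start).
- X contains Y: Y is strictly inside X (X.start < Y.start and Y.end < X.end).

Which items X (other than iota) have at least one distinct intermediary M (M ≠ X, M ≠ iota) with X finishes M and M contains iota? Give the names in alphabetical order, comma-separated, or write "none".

theta

Target iota = [Sun 00:00, Sun 06:00].
Intermediaries M with M contains iota: lambda, theta.
Via lambda — items with X finishes lambda: theta.
Via theta — items with X finishes theta: none.
Union: theta.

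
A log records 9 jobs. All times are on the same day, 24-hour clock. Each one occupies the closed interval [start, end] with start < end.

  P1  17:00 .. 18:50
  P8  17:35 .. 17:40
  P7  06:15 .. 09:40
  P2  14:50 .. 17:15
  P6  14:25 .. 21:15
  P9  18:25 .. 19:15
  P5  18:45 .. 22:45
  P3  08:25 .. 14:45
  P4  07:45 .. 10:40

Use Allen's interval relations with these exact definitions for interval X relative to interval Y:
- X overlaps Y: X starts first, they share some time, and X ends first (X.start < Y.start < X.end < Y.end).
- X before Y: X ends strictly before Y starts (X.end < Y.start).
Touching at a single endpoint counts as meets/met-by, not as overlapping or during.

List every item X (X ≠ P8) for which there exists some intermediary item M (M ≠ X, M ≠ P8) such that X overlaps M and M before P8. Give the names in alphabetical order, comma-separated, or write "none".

Target P8 = [17:35, 17:40].
Intermediaries M with M before P8: P2, P3, P4, P7.
Via P2 — items with X overlaps P2: none.
Via P3 — items with X overlaps P3: P4, P7.
Via P4 — items with X overlaps P4: P7.
Via P7 — items with X overlaps P7: none.
Union: P4, P7.

P4, P7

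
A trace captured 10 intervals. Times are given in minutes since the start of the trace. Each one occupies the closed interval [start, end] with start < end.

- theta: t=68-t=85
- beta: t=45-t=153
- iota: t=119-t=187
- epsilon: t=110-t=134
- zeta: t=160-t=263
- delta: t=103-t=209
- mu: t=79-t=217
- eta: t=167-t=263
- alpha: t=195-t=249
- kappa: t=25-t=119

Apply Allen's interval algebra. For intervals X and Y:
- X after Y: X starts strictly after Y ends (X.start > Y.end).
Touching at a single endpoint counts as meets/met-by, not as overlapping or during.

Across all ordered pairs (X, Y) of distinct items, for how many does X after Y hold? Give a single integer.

Checking all 90 ordered pairs for relation 'after'; matching pairs in alphabetical order:
(alpha, beta): alpha after beta ✓
(alpha, epsilon): alpha after epsilon ✓
(alpha, iota): alpha after iota ✓
(alpha, kappa): alpha after kappa ✓
(alpha, theta): alpha after theta ✓
(delta, theta): delta after theta ✓
(epsilon, theta): epsilon after theta ✓
(eta, beta): eta after beta ✓
(eta, epsilon): eta after epsilon ✓
(eta, kappa): eta after kappa ✓
(eta, theta): eta after theta ✓
(iota, theta): iota after theta ✓
(zeta, beta): zeta after beta ✓
(zeta, epsilon): zeta after epsilon ✓
(zeta, kappa): zeta after kappa ✓
(zeta, theta): zeta after theta ✓
Count: 16.

16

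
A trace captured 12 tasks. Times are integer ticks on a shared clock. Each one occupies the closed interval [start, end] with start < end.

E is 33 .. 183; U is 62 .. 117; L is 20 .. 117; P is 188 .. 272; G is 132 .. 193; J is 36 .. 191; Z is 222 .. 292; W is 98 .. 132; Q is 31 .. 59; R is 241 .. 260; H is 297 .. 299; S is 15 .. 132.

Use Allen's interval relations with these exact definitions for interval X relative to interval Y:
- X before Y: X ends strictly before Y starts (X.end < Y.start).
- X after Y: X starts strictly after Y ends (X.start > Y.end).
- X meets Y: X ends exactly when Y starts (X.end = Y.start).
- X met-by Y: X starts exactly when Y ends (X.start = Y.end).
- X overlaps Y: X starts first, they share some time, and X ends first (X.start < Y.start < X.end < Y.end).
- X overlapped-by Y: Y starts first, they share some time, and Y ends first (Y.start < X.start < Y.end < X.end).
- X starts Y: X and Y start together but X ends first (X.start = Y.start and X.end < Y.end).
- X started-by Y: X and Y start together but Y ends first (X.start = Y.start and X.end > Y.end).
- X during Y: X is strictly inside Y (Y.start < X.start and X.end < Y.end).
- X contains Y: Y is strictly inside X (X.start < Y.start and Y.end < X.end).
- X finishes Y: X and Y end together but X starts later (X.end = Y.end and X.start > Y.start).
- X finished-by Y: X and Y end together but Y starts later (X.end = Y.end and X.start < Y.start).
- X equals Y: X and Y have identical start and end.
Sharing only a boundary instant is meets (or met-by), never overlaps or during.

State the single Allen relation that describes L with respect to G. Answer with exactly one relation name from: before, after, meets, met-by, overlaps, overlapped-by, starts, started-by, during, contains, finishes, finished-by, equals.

L = [20, 117]; G = [132, 193].
Compare endpoints: L.start < G.start, L.start < G.end, L.end < G.start, L.end < G.end.
That pattern is 'before'.

before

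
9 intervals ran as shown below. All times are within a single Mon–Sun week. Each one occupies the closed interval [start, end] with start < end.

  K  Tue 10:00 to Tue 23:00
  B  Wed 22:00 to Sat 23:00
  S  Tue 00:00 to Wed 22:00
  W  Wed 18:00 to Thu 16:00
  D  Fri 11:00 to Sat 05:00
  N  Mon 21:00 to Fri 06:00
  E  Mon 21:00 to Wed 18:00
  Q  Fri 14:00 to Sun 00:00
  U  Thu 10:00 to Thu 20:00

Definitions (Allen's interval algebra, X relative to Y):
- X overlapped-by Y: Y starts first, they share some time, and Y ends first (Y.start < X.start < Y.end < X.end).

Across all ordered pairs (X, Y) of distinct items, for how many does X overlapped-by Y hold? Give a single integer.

Checking all 72 ordered pairs for relation 'overlapped-by'; matching pairs in alphabetical order:
(B, N): B overlapped-by N ✓
(B, W): B overlapped-by W ✓
(Q, B): Q overlapped-by B ✓
(Q, D): Q overlapped-by D ✓
(S, E): S overlapped-by E ✓
(U, W): U overlapped-by W ✓
(W, S): W overlapped-by S ✓
Count: 7.

7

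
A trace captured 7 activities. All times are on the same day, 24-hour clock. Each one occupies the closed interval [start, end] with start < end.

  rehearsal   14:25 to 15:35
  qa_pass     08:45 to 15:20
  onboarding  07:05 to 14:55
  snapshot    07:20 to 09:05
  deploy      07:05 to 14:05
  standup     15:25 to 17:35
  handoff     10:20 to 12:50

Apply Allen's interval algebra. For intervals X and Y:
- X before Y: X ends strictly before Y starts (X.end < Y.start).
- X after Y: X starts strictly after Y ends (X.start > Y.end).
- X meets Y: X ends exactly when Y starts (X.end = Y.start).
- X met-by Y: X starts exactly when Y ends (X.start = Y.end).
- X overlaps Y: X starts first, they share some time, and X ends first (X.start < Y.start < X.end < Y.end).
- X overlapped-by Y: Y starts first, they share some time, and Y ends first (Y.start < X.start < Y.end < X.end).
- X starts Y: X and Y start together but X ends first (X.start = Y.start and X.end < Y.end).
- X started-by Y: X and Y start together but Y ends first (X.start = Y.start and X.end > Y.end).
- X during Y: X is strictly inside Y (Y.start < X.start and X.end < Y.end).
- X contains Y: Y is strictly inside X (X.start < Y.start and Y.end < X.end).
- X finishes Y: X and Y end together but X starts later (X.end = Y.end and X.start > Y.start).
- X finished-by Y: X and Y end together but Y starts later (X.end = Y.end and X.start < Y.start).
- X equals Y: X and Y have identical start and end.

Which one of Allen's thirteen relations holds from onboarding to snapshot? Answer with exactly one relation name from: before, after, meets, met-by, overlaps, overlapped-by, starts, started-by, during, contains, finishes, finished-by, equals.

onboarding = [07:05, 14:55]; snapshot = [07:20, 09:05].
Compare endpoints: onboarding.start < snapshot.start, onboarding.start < snapshot.end, onboarding.end > snapshot.start, onboarding.end > snapshot.end.
That pattern is 'contains'.

contains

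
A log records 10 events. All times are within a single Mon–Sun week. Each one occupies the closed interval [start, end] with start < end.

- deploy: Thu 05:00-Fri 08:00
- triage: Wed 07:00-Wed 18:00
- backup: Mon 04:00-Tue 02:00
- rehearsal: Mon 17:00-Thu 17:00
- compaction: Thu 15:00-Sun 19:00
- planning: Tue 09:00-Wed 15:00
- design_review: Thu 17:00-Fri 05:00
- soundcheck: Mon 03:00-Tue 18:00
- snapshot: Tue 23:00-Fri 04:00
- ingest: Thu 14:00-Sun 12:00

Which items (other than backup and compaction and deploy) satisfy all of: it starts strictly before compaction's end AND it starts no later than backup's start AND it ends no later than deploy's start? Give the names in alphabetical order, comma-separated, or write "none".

soundcheck

Conditions: its start is strictly before compaction's end (X.start < Sun 19:00) AND its start is no later than backup's start (X.start <= Mon 04:00) AND its end is no later than deploy's start (X.end <= Thu 05:00).
design_review: start Thu 17:00 < Sun 19:00? ✓; start Thu 17:00 <= Mon 04:00? ✗; end Fri 05:00 <= Thu 05:00? ✗ → no.
ingest: start Thu 14:00 < Sun 19:00? ✓; start Thu 14:00 <= Mon 04:00? ✗; end Sun 12:00 <= Thu 05:00? ✗ → no.
planning: start Tue 09:00 < Sun 19:00? ✓; start Tue 09:00 <= Mon 04:00? ✗; end Wed 15:00 <= Thu 05:00? ✓ → no.
rehearsal: start Mon 17:00 < Sun 19:00? ✓; start Mon 17:00 <= Mon 04:00? ✗; end Thu 17:00 <= Thu 05:00? ✗ → no.
snapshot: start Tue 23:00 < Sun 19:00? ✓; start Tue 23:00 <= Mon 04:00? ✗; end Fri 04:00 <= Thu 05:00? ✗ → no.
soundcheck: start Mon 03:00 < Sun 19:00? ✓; start Mon 03:00 <= Mon 04:00? ✓; end Tue 18:00 <= Thu 05:00? ✓ → yes.
triage: start Wed 07:00 < Sun 19:00? ✓; start Wed 07:00 <= Mon 04:00? ✗; end Wed 18:00 <= Thu 05:00? ✓ → no.
Result: soundcheck.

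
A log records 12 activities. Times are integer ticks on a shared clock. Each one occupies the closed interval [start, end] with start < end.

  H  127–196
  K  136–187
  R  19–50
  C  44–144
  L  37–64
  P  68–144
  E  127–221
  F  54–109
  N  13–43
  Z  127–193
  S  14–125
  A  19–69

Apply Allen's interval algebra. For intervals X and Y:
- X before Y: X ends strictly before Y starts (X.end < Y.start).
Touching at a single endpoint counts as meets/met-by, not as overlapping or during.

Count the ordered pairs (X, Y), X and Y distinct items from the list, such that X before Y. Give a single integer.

Checking all 132 ordered pairs for relation 'before'; matching pairs in alphabetical order:
(A, E): A before E ✓
(A, H): A before H ✓
(A, K): A before K ✓
(A, Z): A before Z ✓
(F, E): F before E ✓
(F, H): F before H ✓
(F, K): F before K ✓
(F, Z): F before Z ✓
(L, E): L before E ✓
(L, H): L before H ✓
(L, K): L before K ✓
(L, P): L before P ✓
(L, Z): L before Z ✓
(N, C): N before C ✓
(N, E): N before E ✓
(N, F): N before F ✓
(N, H): N before H ✓
(N, K): N before K ✓
(N, P): N before P ✓
(N, Z): N before Z ✓
(R, E): R before E ✓
(R, F): R before F ✓
(R, H): R before H ✓
(R, K): R before K ✓
... plus 6 further pairs not listed.
Count: 30.

30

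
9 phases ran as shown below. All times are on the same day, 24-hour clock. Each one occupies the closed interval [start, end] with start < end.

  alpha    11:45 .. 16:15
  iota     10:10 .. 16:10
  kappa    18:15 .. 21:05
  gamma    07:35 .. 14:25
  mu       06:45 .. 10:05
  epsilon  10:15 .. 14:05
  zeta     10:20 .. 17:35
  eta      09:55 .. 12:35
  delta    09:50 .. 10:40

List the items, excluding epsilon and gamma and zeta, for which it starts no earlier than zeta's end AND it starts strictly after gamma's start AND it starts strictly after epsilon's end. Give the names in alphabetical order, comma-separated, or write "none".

Conditions: its start is no earlier than zeta's end (X.start >= 17:35) AND its start is strictly after gamma's start (X.start > 07:35) AND its start is strictly after epsilon's end (X.start > 14:05).
alpha: start 11:45 >= 17:35? ✗; start 11:45 > 07:35? ✓; start 11:45 > 14:05? ✗ → no.
delta: start 09:50 >= 17:35? ✗; start 09:50 > 07:35? ✓; start 09:50 > 14:05? ✗ → no.
eta: start 09:55 >= 17:35? ✗; start 09:55 > 07:35? ✓; start 09:55 > 14:05? ✗ → no.
iota: start 10:10 >= 17:35? ✗; start 10:10 > 07:35? ✓; start 10:10 > 14:05? ✗ → no.
kappa: start 18:15 >= 17:35? ✓; start 18:15 > 07:35? ✓; start 18:15 > 14:05? ✓ → yes.
mu: start 06:45 >= 17:35? ✗; start 06:45 > 07:35? ✗; start 06:45 > 14:05? ✗ → no.
Result: kappa.

kappa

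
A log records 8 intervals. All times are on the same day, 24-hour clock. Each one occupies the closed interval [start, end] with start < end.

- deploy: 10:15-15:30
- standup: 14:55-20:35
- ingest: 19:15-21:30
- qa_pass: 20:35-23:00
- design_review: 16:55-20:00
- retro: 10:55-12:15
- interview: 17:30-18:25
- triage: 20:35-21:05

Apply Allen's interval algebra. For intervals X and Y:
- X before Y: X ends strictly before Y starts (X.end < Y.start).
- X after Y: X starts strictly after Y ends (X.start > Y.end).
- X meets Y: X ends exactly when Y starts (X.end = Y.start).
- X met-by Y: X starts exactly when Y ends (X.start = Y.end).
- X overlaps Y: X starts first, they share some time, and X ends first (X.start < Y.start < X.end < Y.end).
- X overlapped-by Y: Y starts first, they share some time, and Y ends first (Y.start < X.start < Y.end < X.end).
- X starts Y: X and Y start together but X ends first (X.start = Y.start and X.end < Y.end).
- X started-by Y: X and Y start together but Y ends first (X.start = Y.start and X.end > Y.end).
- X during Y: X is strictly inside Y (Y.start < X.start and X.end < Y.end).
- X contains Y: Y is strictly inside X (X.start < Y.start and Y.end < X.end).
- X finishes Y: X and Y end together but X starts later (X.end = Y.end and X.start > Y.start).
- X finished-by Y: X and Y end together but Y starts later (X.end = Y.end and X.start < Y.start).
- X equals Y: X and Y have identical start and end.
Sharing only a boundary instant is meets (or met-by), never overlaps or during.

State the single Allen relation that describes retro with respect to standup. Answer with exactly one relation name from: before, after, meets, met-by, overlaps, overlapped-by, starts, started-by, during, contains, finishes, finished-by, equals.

retro = [10:55, 12:15]; standup = [14:55, 20:35].
Compare endpoints: retro.start < standup.start, retro.start < standup.end, retro.end < standup.start, retro.end < standup.end.
That pattern is 'before'.

before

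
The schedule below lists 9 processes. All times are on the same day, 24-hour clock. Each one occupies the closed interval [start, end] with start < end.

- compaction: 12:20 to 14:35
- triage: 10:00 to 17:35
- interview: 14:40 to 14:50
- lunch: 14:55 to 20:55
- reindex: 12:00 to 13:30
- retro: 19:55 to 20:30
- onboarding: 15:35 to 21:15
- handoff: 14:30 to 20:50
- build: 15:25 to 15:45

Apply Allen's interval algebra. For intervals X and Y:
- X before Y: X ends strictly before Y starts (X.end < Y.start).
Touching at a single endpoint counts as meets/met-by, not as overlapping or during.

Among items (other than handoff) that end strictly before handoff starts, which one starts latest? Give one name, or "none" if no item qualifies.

reindex

Target handoff = [14:30, 20:50].
build [15:25, 15:45] → during → excluded.
compaction [12:20, 14:35] → overlaps → excluded.
interview [14:40, 14:50] → during → excluded.
lunch [14:55, 20:55] → overlapped-by → excluded.
onboarding [15:35, 21:15] → overlapped-by → excluded.
reindex [12:00, 13:30] → before → candidate.
retro [19:55, 20:30] → during → excluded.
triage [10:00, 17:35] → overlaps → excluded.
Among candidates, latest start is 12:00 → reindex.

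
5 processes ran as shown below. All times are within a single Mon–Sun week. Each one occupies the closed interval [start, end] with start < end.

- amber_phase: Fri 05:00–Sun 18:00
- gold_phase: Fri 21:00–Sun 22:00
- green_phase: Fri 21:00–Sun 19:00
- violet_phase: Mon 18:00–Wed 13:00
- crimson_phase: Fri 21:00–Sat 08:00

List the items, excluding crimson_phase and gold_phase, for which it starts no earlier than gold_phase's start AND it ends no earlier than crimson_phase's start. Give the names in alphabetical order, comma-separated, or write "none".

Conditions: its start is no earlier than gold_phase's start (X.start >= Fri 21:00) AND its end is no earlier than crimson_phase's start (X.end >= Fri 21:00).
amber_phase: start Fri 05:00 >= Fri 21:00? ✗; end Sun 18:00 >= Fri 21:00? ✓ → no.
green_phase: start Fri 21:00 >= Fri 21:00? ✓; end Sun 19:00 >= Fri 21:00? ✓ → yes.
violet_phase: start Mon 18:00 >= Fri 21:00? ✗; end Wed 13:00 >= Fri 21:00? ✗ → no.
Result: green_phase.

green_phase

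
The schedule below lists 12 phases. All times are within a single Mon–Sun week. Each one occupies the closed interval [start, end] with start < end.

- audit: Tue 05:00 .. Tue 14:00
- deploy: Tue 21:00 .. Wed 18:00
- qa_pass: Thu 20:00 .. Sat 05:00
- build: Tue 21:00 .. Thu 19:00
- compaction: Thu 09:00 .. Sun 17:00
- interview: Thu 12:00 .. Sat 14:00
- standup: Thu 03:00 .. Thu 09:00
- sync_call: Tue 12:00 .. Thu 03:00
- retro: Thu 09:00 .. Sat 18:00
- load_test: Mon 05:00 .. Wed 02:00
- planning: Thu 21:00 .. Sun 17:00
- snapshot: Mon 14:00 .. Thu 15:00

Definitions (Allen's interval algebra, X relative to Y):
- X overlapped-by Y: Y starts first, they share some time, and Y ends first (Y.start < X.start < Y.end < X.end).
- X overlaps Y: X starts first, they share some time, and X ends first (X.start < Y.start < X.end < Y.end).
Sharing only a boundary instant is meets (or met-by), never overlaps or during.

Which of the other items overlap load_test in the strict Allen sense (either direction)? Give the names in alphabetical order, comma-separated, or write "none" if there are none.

build, deploy, snapshot, sync_call

Target load_test = [Mon 05:00, Wed 02:00].
audit [Tue 05:00, Tue 14:00] → during → no.
build [Tue 21:00, Thu 19:00] → overlapped-by → yes.
compaction [Thu 09:00, Sun 17:00] → after → no.
deploy [Tue 21:00, Wed 18:00] → overlapped-by → yes.
interview [Thu 12:00, Sat 14:00] → after → no.
planning [Thu 21:00, Sun 17:00] → after → no.
qa_pass [Thu 20:00, Sat 05:00] → after → no.
retro [Thu 09:00, Sat 18:00] → after → no.
snapshot [Mon 14:00, Thu 15:00] → overlapped-by → yes.
standup [Thu 03:00, Thu 09:00] → after → no.
sync_call [Tue 12:00, Thu 03:00] → overlapped-by → yes.
Result: build, deploy, snapshot, sync_call.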